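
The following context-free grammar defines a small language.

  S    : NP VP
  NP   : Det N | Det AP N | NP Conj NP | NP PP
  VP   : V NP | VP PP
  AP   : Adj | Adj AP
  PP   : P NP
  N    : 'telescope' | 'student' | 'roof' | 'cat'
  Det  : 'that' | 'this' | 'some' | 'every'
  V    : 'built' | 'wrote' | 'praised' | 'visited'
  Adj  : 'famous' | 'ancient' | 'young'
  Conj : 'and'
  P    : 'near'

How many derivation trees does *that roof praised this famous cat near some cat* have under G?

2

The two bracketings:
[S [NP [Det that] [N roof]] [VP [V praised] [NP [NP [Det this] [AP [Adj famous]] [N cat]] [PP [P near] [NP [Det some] [N cat]]]]]]
[S [NP [Det that] [N roof]] [VP [VP [V praised] [NP [Det this] [AP [Adj famous]] [N cat]]] [PP [P near] [NP [Det some] [N cat]]]]]
The difference turns on whether NP → NP PP is used at the relevant span, versus an alternative expansion of NP.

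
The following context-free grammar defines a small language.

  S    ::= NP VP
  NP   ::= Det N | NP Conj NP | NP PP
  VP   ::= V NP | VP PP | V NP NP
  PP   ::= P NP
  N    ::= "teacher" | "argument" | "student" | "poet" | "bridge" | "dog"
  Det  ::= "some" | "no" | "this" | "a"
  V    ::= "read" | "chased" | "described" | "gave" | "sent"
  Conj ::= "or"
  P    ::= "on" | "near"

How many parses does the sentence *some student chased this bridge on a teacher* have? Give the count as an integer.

The two bracketings:
[S [NP [Det some] [N student]] [VP [V chased] [NP [NP [Det this] [N bridge]] [PP [P on] [NP [Det a] [N teacher]]]]]]
[S [NP [Det some] [N student]] [VP [VP [V chased] [NP [Det this] [N bridge]]] [PP [P on] [NP [Det a] [N teacher]]]]]
The difference turns on whether NP → NP PP is used at the relevant span, versus an alternative expansion of NP.

2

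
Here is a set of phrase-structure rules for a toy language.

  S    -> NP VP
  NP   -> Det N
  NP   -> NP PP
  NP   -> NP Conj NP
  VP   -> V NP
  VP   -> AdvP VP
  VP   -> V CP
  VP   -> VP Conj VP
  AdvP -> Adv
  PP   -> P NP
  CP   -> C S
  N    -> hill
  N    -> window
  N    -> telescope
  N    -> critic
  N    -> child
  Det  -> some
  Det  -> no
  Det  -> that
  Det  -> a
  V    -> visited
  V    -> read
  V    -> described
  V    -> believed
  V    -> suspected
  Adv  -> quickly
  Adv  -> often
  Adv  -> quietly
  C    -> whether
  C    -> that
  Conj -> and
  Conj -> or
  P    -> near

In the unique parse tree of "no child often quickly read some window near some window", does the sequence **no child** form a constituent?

[S [NP [Det no] [N child]] [VP [AdvP [Adv often]] [VP [AdvP [Adv quickly]] [VP [V read] [NP [NP [Det some] [N window]] [PP [P near] [NP [Det some] [N window]]]]]]]]
The words 'no child' are exhaustively dominated by a single NP node (built by NP → Det N), so they form a constituent.

Yes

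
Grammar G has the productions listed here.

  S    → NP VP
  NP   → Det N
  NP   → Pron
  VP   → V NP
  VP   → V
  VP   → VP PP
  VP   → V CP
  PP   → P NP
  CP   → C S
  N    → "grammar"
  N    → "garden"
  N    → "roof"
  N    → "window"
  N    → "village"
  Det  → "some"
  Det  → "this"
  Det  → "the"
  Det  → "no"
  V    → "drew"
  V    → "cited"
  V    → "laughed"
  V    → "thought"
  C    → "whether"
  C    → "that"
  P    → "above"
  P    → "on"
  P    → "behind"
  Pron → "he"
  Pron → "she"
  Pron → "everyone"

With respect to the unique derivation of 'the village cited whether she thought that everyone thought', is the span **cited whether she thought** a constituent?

[S [NP [Det the] [N village]] [VP [V cited] [CP [C whether] [S [NP [Pron she]] [VP [V thought] [CP [C that] [S [NP [Pron everyone]] [VP [V thought]]]]]]]]]
The smallest constituent containing 'cited whether she thought' is the VP spanning 'cited whether she thought that everyone thought'; no single node in the tree dominates exactly the given words.

No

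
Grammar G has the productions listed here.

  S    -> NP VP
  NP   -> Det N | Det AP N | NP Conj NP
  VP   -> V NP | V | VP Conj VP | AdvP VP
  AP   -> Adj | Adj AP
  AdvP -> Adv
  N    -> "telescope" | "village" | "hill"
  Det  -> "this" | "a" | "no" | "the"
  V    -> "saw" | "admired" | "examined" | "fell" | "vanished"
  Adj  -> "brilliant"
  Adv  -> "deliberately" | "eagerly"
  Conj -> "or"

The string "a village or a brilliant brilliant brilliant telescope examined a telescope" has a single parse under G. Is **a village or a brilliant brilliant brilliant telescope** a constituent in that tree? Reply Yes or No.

Yes

[S [NP [NP [Det a] [N village]] [Conj or] [NP [Det a] [AP [Adj brilliant] [AP [Adj brilliant] [AP [Adj brilliant]]]] [N telescope]]] [VP [V examined] [NP [Det a] [N telescope]]]]
The words 'a village or a brilliant brilliant brilliant telescope' are exhaustively dominated by a single NP node (built by NP → NP Conj NP), so they form a constituent.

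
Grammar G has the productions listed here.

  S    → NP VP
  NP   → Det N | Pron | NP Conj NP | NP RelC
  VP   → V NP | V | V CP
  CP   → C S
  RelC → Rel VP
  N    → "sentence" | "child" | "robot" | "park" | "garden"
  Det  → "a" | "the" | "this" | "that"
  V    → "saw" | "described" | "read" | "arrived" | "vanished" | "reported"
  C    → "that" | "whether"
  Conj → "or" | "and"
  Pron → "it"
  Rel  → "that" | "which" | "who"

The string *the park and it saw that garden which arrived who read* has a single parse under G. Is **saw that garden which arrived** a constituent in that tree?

[S [NP [NP [Det the] [N park]] [Conj and] [NP [Pron it]]] [VP [V saw] [NP [NP [NP [Det that] [N garden]] [RelC [Rel which] [VP [V arrived]]]] [RelC [Rel who] [VP [V read]]]]]]
The smallest constituent containing 'saw that garden which arrived' is the VP spanning 'saw that garden which arrived who read'; no single node in the tree dominates exactly the given words.

No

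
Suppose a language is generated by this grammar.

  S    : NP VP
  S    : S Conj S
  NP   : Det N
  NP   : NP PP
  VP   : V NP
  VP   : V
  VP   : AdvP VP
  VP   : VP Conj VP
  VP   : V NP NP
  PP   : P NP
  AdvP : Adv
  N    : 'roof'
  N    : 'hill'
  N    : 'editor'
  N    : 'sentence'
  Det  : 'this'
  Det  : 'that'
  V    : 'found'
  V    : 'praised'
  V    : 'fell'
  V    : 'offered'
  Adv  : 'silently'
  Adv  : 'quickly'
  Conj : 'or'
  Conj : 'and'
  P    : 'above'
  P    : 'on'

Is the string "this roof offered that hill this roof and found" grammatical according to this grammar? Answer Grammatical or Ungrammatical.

[S [NP [Det this] [N roof]] [VP [VP [V offered] [NP [Det that] [N hill]] [NP [Det this] [N roof]]] [Conj and] [VP [V found]]]]
Each bracket corresponds to one application of a listed rule, so the string is derivable from S.

Grammatical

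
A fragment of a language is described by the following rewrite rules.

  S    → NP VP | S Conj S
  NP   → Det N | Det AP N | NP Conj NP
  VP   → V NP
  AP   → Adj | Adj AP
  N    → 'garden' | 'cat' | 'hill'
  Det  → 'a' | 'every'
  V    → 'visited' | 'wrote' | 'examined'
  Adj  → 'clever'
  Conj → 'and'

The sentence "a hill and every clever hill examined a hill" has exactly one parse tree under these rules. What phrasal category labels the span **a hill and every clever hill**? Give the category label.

NP

S
  NP
    NP
      Det: a
      N: hill
    Conj: and
    NP
      Det: every
      AP
        Adj: clever
      N: hill
  VP
    V: examined
    NP
      Det: a
      N: hill
The span 'a hill and every clever hill' is the NP node built by NP → NP Conj NP.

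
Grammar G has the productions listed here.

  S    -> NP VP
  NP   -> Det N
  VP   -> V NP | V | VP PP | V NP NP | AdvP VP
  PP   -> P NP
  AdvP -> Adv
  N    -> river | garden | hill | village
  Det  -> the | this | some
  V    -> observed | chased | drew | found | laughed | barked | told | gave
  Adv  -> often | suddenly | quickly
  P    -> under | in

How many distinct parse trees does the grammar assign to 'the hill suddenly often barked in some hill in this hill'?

6

Two of the 6 distinct bracketings:
[S [NP [Det the] [N hill]] [VP [VP [VP [AdvP [Adv suddenly]] [VP [AdvP [Adv often]] [VP [V barked]]]] [PP [P in] [NP [Det some] [N hill]]]] [PP [P in] [NP [Det this] [N hill]]]]]
[S [NP [Det the] [N hill]] [VP [VP [AdvP [Adv suddenly]] [VP [VP [AdvP [Adv often]] [VP [V barked]]] [PP [P in] [NP [Det some] [N hill]]]]] [PP [P in] [NP [Det this] [N hill]]]]]
The trees differ in how a recursive rule is bracketed over the same span.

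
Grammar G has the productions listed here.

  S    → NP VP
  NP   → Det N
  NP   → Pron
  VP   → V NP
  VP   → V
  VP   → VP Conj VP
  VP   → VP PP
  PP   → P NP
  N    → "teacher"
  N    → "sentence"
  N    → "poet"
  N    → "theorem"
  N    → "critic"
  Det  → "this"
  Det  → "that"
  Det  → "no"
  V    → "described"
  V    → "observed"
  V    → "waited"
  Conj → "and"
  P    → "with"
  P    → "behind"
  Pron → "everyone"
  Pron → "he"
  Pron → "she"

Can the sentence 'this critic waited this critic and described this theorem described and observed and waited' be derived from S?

For S → NP VP, the only prefix that parses as NP is 'this critic', but the remainder 'waited this critic and described this theorem described and observed and waited' is not a VP under these rules.

Ungrammatical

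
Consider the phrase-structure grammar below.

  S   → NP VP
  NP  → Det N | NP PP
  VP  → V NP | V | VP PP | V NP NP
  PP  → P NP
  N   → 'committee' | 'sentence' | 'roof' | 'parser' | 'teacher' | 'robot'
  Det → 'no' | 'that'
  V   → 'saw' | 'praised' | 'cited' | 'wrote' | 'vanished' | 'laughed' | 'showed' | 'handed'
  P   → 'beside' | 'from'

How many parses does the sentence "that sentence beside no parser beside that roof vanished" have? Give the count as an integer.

2

The two bracketings:
[S [NP [NP [Det that] [N sentence]] [PP [P beside] [NP [NP [Det no] [N parser]] [PP [P beside] [NP [Det that] [N roof]]]]]] [VP [V vanished]]]
[S [NP [NP [NP [Det that] [N sentence]] [PP [P beside] [NP [Det no] [N parser]]]] [PP [P beside] [NP [Det that] [N roof]]]] [VP [V vanished]]]
The trees differ in how a recursive rule is bracketed over the same span.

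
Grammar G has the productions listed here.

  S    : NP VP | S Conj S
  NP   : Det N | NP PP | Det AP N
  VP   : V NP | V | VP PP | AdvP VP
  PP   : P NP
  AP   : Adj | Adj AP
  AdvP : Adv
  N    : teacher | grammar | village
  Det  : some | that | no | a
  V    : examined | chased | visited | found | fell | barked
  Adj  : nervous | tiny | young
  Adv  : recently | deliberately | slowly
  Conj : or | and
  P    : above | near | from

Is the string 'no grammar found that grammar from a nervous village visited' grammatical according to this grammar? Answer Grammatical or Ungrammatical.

For S → NP VP, the only prefix that parses as NP is 'no grammar', but the remainder 'found that grammar from a nervous village visited' is not a VP under these rules. The alternative S rule S → S Conj S likewise has no satisfying split.

Ungrammatical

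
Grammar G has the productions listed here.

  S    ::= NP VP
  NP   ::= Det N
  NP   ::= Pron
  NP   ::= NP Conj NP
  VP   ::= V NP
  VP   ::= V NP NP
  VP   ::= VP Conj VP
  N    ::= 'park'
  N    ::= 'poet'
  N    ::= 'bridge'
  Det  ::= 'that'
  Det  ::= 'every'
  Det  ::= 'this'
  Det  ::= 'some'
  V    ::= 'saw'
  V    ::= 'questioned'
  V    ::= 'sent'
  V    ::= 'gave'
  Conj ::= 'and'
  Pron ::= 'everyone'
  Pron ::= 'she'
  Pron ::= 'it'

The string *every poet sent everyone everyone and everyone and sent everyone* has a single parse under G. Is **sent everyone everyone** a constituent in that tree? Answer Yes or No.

[S [NP [Det every] [N poet]] [VP [VP [V sent] [NP [Pron everyone]] [NP [NP [Pron everyone]] [Conj and] [NP [Pron everyone]]]] [Conj and] [VP [V sent] [NP [Pron everyone]]]]]
The smallest constituent containing 'sent everyone everyone' is the VP spanning 'sent everyone everyone and everyone'; no single node in the tree dominates exactly the given words.

No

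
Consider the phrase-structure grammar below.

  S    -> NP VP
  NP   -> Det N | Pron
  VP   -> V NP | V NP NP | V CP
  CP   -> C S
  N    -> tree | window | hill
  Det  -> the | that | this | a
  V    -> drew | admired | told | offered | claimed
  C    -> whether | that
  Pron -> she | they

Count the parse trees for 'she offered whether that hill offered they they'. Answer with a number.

1

[S [NP [Pron she]] [VP [V offered] [CP [C whether] [S [NP [Det that] [N hill]] [VP [V offered] [NP [Pron they]] [NP [Pron they]]]]]]]
No rule offers an alternative attachment or grouping for any span, so this is the only derivation.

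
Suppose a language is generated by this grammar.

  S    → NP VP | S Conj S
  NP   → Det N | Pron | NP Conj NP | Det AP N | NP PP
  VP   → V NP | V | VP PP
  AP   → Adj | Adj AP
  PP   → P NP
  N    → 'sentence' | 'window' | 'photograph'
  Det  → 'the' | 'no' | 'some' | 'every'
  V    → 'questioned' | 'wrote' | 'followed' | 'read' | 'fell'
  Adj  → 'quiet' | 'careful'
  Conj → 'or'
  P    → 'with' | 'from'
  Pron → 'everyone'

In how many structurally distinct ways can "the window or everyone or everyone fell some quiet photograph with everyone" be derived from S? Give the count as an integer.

4

Two of the 4 distinct bracketings:
[S [NP [NP [Det the] [N window]] [Conj or] [NP [NP [Pron everyone]] [Conj or] [NP [Pron everyone]]]] [VP [V fell] [NP [NP [Det some] [AP [Adj quiet]] [N photograph]] [PP [P with] [NP [Pron everyone]]]]]]
[S [NP [NP [Det the] [N window]] [Conj or] [NP [NP [Pron everyone]] [Conj or] [NP [Pron everyone]]]] [VP [VP [V fell] [NP [Det some] [AP [Adj quiet]] [N photograph]]] [PP [P with] [NP [Pron everyone]]]]]
The difference turns on whether NP → NP PP is used at the relevant span, versus an alternative expansion of NP.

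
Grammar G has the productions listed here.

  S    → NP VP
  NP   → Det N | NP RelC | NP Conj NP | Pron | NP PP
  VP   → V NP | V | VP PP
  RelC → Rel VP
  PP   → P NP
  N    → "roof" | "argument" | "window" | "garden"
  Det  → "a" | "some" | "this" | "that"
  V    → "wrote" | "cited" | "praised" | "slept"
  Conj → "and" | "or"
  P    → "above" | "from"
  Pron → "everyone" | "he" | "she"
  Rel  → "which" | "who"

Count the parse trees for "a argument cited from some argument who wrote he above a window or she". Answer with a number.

Two of the 8 distinct bracketings:
[S [NP [Det a] [N argument]] [VP [VP [V cited]] [PP [P from] [NP [NP [Det some] [N argument]] [RelC [Rel who] [VP [V wrote] [NP [NP [NP [Pron he]] [PP [P above] [NP [Det a] [N window]]]] [Conj or] [NP [Pron she]]]]]]]]]
[S [NP [Det a] [N argument]] [VP [VP [V cited]] [PP [P from] [NP [NP [Det some] [N argument]] [RelC [Rel who] [VP [V wrote] [NP [NP [Pron he]] [PP [P above] [NP [NP [Det a] [N window]] [Conj or] [NP [Pron she]]]]]]]]]]]
The trees differ in how a recursive rule is bracketed over the same span.

8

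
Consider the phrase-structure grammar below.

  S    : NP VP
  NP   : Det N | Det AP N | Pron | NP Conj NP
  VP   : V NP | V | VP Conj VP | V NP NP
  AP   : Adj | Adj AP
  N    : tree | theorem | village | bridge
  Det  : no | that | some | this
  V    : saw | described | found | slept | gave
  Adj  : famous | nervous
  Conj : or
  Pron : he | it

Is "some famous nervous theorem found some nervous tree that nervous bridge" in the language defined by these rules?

[S [NP [Det some] [AP [Adj famous] [AP [Adj nervous]]] [N theorem]] [VP [V found] [NP [Det some] [AP [Adj nervous]] [N tree]] [NP [Det that] [AP [Adj nervous]] [N bridge]]]]
Every word is introduced by a lexical rule and the phrasal rules combine the resulting categories into a single S.

Grammatical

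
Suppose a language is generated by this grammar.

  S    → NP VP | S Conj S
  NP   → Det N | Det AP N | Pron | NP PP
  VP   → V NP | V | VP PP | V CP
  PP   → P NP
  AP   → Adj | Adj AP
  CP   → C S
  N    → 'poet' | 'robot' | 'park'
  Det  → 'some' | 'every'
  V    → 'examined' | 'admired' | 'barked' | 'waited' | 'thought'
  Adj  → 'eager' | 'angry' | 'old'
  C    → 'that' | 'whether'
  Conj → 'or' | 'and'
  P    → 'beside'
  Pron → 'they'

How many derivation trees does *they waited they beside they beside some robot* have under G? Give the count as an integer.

5

Two of the 5 distinct bracketings:
[S [NP [Pron they]] [VP [V waited] [NP [NP [Pron they]] [PP [P beside] [NP [NP [Pron they]] [PP [P beside] [NP [Det some] [N robot]]]]]]]]
[S [NP [Pron they]] [VP [V waited] [NP [NP [NP [Pron they]] [PP [P beside] [NP [Pron they]]]] [PP [P beside] [NP [Det some] [N robot]]]]]]
The trees differ in how a recursive rule is bracketed over the same span.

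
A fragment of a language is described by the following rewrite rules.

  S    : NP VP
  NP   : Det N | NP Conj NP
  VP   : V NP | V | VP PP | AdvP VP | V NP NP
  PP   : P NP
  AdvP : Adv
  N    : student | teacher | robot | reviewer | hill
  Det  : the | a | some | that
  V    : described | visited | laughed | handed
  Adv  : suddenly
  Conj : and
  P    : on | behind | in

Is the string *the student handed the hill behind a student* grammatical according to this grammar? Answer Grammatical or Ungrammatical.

S
  NP
    Det: the
    N: student
  VP
    VP
      V: handed
      NP
        Det: the
        N: hill
    PP
      P: behind
      NP
        Det: a
        N: student
The bracketing above is licensed at every node by one of the given productions, with S at the root.

Grammatical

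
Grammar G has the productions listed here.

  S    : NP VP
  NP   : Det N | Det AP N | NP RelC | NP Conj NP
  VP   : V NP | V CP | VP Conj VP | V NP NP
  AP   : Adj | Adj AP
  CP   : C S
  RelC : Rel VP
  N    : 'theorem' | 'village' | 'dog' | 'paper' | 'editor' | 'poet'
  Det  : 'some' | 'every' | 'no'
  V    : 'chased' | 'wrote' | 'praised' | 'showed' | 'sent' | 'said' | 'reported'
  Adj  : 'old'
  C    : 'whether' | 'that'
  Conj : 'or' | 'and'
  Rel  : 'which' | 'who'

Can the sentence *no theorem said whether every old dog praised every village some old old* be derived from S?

For S → NP VP, the only prefix that parses as NP is 'no theorem', but the remainder 'said whether every old dog praised every village some old old' is not a VP under these rules.

Ungrammatical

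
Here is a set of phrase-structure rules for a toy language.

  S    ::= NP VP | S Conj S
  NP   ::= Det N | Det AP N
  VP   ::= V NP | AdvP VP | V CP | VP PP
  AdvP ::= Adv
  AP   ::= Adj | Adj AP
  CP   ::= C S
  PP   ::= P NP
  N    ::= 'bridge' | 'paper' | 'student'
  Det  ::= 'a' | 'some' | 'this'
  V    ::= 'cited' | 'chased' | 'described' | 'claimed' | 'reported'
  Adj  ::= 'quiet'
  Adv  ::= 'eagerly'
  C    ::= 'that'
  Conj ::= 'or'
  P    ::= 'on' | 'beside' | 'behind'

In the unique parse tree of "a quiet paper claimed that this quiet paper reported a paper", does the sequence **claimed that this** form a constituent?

[S [NP [Det a] [AP [Adj quiet]] [N paper]] [VP [V claimed] [CP [C that] [S [NP [Det this] [AP [Adj quiet]] [N paper]] [VP [V reported] [NP [Det a] [N paper]]]]]]]
The smallest constituent containing 'claimed that this' is the VP spanning 'claimed that this quiet paper reported a paper'; no single node in the tree dominates exactly the given words.

No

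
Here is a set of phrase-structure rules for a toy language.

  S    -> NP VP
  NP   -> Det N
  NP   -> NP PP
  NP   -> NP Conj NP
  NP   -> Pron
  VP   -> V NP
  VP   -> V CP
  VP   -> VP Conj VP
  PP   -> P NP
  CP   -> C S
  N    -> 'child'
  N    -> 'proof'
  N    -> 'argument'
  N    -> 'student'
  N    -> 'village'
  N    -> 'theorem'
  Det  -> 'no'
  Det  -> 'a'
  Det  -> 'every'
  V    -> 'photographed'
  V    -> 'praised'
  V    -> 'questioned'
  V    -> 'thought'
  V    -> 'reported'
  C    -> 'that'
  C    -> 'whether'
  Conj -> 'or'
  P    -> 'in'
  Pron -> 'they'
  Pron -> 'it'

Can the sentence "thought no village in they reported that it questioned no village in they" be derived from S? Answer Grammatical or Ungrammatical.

Ungrammatical

For S → NP VP, no prefix of the string parses as an NP.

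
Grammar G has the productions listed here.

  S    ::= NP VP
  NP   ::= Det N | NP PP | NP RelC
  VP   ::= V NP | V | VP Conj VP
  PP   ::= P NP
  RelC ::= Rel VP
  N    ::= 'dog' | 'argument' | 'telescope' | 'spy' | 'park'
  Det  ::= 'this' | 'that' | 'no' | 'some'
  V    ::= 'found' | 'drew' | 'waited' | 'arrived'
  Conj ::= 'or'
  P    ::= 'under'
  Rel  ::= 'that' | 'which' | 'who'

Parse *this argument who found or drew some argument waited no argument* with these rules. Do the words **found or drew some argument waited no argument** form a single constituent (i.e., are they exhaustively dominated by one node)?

[S [NP [NP [Det this] [N argument]] [RelC [Rel who] [VP [VP [V found]] [Conj or] [VP [V drew] [NP [Det some] [N argument]]]]]] [VP [V waited] [NP [Det no] [N argument]]]]
The smallest constituent containing 'found or drew some argument waited no argument' is the S spanning 'this argument who found or drew some argument waited no argument'; no single node in the tree dominates exactly the given words.

No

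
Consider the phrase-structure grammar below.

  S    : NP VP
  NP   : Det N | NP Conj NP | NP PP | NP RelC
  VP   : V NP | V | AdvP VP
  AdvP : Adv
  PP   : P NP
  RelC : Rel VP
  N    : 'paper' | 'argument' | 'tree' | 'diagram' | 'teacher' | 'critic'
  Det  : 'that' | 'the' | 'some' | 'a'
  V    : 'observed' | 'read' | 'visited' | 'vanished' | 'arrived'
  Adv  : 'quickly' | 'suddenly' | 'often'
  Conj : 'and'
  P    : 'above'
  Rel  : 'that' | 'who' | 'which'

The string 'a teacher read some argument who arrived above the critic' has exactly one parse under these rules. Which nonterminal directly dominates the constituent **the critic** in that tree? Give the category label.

PP

[S [NP [Det a] [N teacher]] [VP [V read] [NP [NP [NP [Det some] [N argument]] [RelC [Rel who] [VP [V arrived]]]] [PP [P above] [NP [Det the] [N critic]]]]]]
The span 'the critic' is the NP node built by NP → Det N.
Its mother is the PP built by PP → P NP.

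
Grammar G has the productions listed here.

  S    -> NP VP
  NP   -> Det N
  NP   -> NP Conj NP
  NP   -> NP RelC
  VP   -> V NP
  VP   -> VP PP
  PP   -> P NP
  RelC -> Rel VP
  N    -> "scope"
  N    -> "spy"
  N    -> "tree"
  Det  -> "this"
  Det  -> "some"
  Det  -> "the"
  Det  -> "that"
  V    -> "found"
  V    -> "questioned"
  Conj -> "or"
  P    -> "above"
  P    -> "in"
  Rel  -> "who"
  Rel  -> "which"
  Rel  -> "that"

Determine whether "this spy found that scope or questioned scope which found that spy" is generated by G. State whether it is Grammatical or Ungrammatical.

Ungrammatical

A Conj word can never sit immediately before a V word in any string this grammar generates, so the substring 'or questioned' rules out a derivation.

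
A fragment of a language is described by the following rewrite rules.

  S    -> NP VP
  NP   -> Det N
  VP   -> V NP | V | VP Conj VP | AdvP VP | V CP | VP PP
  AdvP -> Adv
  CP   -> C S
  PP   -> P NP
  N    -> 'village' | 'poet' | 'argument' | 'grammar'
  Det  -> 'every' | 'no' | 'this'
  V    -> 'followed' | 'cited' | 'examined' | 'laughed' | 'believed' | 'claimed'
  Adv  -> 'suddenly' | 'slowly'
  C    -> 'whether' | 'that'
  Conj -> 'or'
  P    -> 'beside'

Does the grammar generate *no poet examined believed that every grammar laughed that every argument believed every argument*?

Ungrammatical

A V word can never sit immediately before a V word in any string this grammar generates, so the substring 'examined believed' rules out a derivation.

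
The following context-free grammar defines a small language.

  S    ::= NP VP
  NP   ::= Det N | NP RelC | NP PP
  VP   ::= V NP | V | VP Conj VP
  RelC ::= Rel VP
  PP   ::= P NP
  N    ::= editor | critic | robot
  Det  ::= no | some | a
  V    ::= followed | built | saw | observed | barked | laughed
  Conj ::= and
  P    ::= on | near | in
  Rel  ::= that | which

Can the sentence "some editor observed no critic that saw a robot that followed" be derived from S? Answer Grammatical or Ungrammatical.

Grammatical

S
  NP
    Det: some
    N: editor
  VP
    V: observed
    NP
      NP
        Det: no
        N: critic
      RelC
        Rel: that
        VP
          V: saw
          NP
            NP
              Det: a
              N: robot
            RelC
              Rel: that
              VP
                V: followed
The bracketing above is licensed at every node by one of the given productions, with S at the root.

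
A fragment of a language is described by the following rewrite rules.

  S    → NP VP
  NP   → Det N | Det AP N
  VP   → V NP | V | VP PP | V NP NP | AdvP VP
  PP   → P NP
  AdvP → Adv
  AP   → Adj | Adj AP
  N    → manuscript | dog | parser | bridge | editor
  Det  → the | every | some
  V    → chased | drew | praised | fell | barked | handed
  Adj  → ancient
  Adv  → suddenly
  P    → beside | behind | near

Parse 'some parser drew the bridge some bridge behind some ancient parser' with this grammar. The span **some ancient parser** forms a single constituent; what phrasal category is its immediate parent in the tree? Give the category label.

PP

S
  NP
    Det: some
    N: parser
  VP
    VP
      V: drew
      NP
        Det: the
        N: bridge
      NP
        Det: some
        N: bridge
    PP
      P: behind
      NP
        Det: some
        AP
          Adj: ancient
        N: parser
The span 'some ancient parser' is the NP node built by NP → Det AP N.
Its mother is the PP built by PP → P NP.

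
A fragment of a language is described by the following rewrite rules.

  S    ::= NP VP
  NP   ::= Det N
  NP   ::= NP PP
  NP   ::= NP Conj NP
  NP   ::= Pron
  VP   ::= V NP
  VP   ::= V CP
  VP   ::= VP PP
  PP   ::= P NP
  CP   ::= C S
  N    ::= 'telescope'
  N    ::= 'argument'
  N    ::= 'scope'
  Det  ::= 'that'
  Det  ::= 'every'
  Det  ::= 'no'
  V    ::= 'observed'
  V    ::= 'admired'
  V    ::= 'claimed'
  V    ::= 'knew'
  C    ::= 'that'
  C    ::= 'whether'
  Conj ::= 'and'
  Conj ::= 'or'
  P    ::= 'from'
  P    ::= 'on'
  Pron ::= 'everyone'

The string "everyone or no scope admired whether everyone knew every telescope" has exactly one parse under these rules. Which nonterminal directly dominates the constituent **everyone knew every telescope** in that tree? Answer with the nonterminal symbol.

CP

[S [NP [NP [Pron everyone]] [Conj or] [NP [Det no] [N scope]]] [VP [V admired] [CP [C whether] [S [NP [Pron everyone]] [VP [V knew] [NP [Det every] [N telescope]]]]]]]
The span 'everyone knew every telescope' is the S node built by S → NP VP.
Its mother is the CP built by CP → C S.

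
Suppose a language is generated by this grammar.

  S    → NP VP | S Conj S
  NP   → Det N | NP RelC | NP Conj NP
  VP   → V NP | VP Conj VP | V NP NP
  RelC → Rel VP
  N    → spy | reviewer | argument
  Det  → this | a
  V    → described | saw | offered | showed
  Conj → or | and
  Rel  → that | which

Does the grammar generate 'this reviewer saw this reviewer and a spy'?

[S [NP [Det this] [N reviewer]] [VP [V saw] [NP [NP [Det this] [N reviewer]] [Conj and] [NP [Det a] [N spy]]]]]
The bracketing above is licensed at every node by one of the given productions, with S at the root.

Grammatical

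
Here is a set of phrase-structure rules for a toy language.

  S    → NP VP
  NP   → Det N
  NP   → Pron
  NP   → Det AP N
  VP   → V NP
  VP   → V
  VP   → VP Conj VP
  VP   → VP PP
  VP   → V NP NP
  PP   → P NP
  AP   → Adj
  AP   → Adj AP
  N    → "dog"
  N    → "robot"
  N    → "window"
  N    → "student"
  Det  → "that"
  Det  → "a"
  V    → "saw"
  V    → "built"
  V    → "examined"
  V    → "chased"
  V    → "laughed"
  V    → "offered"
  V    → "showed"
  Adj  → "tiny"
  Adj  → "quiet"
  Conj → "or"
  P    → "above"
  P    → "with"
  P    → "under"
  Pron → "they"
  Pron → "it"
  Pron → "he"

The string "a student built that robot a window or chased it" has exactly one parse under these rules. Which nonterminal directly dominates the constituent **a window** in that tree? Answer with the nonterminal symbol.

S
  NP
    Det: a
    N: student
  VP
    VP
      V: built
      NP
        Det: that
        N: robot
      NP
        Det: a
        N: window
    Conj: or
    VP
      V: chased
      NP
        Pron: it
The span 'a window' is the NP node built by NP → Det N.
Its mother is the VP built by VP → V NP NP.

VP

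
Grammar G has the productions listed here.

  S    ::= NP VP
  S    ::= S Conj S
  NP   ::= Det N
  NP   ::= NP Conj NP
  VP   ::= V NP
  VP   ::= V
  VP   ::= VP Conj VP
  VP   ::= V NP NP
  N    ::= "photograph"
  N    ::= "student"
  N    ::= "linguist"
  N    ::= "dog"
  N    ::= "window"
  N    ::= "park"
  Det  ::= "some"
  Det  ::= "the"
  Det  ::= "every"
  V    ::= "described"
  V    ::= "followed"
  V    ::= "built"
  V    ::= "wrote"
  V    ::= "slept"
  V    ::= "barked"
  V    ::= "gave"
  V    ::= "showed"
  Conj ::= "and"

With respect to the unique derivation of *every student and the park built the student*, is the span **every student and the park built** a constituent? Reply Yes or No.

No

[S [NP [NP [Det every] [N student]] [Conj and] [NP [Det the] [N park]]] [VP [V built] [NP [Det the] [N student]]]]
The smallest constituent containing 'every student and the park built' is the S spanning 'every student and the park built the student'; no single node in the tree dominates exactly the given words.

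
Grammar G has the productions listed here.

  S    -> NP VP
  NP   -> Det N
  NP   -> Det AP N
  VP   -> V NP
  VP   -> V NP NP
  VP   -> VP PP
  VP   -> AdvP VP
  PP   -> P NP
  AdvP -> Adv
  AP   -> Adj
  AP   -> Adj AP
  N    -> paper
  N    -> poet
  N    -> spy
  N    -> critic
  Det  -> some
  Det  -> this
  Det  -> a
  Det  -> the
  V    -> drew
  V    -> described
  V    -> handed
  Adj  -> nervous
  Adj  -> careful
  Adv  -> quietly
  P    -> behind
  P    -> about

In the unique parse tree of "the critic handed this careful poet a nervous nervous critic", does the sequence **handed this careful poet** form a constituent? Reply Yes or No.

No

[S [NP [Det the] [N critic]] [VP [V handed] [NP [Det this] [AP [Adj careful]] [N poet]] [NP [Det a] [AP [Adj nervous] [AP [Adj nervous]]] [N critic]]]]
The smallest constituent containing 'handed this careful poet' is the VP spanning 'handed this careful poet a nervous nervous critic'; no single node in the tree dominates exactly the given words.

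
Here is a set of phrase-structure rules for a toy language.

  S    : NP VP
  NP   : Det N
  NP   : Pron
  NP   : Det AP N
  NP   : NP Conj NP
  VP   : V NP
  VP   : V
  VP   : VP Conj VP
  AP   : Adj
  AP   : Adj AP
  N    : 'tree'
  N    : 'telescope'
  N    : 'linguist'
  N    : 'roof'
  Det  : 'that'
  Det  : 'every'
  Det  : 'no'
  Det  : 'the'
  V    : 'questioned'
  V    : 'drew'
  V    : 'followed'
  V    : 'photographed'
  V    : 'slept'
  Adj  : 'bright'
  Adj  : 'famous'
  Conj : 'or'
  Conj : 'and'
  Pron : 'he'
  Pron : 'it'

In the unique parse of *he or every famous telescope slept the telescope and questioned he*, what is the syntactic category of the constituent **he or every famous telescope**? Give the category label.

[S [NP [NP [Pron he]] [Conj or] [NP [Det every] [AP [Adj famous]] [N telescope]]] [VP [VP [V slept] [NP [Det the] [N telescope]]] [Conj and] [VP [V questioned] [NP [Pron he]]]]]
The span 'he or every famous telescope' is the NP node built by NP → NP Conj NP.

NP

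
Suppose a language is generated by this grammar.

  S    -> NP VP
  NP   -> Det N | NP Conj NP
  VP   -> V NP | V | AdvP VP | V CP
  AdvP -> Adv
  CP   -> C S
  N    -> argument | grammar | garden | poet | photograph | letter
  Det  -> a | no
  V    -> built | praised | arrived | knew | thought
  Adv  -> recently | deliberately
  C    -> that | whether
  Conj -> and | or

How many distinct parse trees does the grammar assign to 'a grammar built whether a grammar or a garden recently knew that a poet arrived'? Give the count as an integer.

[S [NP [Det a] [N grammar]] [VP [V built] [CP [C whether] [S [NP [NP [Det a] [N grammar]] [Conj or] [NP [Det a] [N garden]]] [VP [AdvP [Adv recently]] [VP [V knew] [CP [C that] [S [NP [Det a] [N poet]] [VP [V arrived]]]]]]]]]]
No rule offers an alternative attachment or grouping for any span, so this is the only derivation.

1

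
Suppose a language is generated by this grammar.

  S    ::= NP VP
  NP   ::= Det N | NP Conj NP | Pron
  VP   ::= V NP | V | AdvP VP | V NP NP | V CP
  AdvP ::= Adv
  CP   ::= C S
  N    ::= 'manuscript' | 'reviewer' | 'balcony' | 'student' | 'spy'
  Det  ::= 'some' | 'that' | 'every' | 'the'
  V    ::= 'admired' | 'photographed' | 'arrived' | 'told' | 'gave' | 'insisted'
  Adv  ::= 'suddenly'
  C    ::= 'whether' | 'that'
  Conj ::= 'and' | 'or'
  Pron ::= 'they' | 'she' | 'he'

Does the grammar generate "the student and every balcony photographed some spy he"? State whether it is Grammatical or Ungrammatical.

S
  NP
    NP
      Det: the
      N: student
    Conj: and
    NP
      Det: every
      N: balcony
  VP
    V: photographed
    NP
      Det: some
      N: spy
    NP
      Pron: he
Every word is introduced by a lexical rule and the phrasal rules combine the resulting categories into a single S.

Grammatical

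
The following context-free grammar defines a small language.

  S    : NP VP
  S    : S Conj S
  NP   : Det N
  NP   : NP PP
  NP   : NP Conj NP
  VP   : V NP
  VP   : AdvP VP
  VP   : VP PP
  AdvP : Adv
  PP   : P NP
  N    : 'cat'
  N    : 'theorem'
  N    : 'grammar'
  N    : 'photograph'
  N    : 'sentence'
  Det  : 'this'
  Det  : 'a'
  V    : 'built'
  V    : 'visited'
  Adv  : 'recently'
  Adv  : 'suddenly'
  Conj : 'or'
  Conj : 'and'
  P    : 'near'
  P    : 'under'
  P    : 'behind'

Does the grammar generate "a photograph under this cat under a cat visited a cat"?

S
  NP
    NP
      Det: a
      N: photograph
    PP
      P: under
      NP
        NP
          Det: this
          N: cat
        PP
          P: under
          NP
            Det: a
            N: cat
  VP
    V: visited
    NP
      Det: a
      N: cat
The bracketing above is licensed at every node by one of the given productions, with S at the root.

Grammatical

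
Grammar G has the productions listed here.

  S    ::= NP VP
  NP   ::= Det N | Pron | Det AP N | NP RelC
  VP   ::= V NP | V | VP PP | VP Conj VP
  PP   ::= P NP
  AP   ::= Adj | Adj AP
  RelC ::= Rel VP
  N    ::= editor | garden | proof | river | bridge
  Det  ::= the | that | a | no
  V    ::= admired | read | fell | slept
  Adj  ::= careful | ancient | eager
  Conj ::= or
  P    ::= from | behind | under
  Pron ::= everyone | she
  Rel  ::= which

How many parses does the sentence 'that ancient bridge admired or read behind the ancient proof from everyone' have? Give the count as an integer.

3

Two of the 3 distinct bracketings:
[S [NP [Det that] [AP [Adj ancient]] [N bridge]] [VP [VP [VP [VP [V admired]] [Conj or] [VP [V read]]] [PP [P behind] [NP [Det the] [AP [Adj ancient]] [N proof]]]] [PP [P from] [NP [Pron everyone]]]]]
[S [NP [Det that] [AP [Adj ancient]] [N bridge]] [VP [VP [VP [V admired]] [Conj or] [VP [VP [V read]] [PP [P behind] [NP [Det the] [AP [Adj ancient]] [N proof]]]]] [PP [P from] [NP [Pron everyone]]]]]
The trees differ in how a recursive rule is bracketed over the same span.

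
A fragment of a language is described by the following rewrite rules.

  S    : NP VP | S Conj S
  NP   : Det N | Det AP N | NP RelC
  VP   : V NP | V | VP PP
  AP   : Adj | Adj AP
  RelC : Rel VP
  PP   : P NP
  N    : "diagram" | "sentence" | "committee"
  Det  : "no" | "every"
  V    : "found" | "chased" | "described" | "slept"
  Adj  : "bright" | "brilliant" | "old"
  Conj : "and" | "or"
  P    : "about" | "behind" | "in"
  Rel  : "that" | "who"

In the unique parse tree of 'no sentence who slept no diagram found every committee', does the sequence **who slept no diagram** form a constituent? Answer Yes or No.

[S [NP [NP [Det no] [N sentence]] [RelC [Rel who] [VP [V slept] [NP [Det no] [N diagram]]]]] [VP [V found] [NP [Det every] [N committee]]]]
The words 'who slept no diagram' are exhaustively dominated by a single RelC node (built by RelC → Rel VP), so they form a constituent.

Yes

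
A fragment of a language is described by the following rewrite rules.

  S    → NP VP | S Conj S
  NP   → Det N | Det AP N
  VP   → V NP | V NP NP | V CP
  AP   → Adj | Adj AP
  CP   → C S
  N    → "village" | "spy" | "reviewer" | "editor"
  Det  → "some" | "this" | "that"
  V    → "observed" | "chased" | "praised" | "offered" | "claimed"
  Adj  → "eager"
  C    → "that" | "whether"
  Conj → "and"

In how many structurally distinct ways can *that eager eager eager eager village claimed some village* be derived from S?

1

[S [NP [Det that] [AP [Adj eager] [AP [Adj eager] [AP [Adj eager] [AP [Adj eager]]]]] [N village]] [VP [V claimed] [NP [Det some] [N village]]]]
No rule offers an alternative attachment or grouping for any span, so this is the only derivation.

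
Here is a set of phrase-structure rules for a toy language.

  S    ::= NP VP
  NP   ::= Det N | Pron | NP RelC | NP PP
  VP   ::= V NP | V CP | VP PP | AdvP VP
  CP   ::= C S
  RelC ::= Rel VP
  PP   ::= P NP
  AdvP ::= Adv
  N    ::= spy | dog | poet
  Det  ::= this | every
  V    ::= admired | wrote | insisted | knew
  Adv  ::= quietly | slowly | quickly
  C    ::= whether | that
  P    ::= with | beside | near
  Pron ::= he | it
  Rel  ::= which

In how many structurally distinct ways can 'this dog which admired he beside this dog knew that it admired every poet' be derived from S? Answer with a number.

Two of the 3 distinct bracketings:
[S [NP [NP [Det this] [N dog]] [RelC [Rel which] [VP [V admired] [NP [NP [Pron he]] [PP [P beside] [NP [Det this] [N dog]]]]]]] [VP [V knew] [CP [C that] [S [NP [Pron it]] [VP [V admired] [NP [Det every] [N poet]]]]]]]
[S [NP [NP [Det this] [N dog]] [RelC [Rel which] [VP [VP [V admired] [NP [Pron he]]] [PP [P beside] [NP [Det this] [N dog]]]]]] [VP [V knew] [CP [C that] [S [NP [Pron it]] [VP [V admired] [NP [Det every] [N poet]]]]]]]
The difference turns on whether NP → NP PP is used at the relevant span, versus an alternative expansion of NP.

3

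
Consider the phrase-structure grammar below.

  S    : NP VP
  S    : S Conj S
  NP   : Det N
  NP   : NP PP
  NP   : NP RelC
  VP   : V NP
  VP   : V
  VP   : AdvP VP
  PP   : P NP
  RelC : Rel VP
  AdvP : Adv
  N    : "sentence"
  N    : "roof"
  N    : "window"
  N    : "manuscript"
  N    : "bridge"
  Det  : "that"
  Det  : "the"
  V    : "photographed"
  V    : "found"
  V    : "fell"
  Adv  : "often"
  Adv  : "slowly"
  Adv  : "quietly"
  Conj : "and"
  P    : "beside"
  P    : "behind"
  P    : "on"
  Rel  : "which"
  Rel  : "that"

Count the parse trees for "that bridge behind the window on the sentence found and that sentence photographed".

The two bracketings:
[S [S [NP [NP [Det that] [N bridge]] [PP [P behind] [NP [NP [Det the] [N window]] [PP [P on] [NP [Det the] [N sentence]]]]]] [VP [V found]]] [Conj and] [S [NP [Det that] [N sentence]] [VP [V photographed]]]]
[S [S [NP [NP [NP [Det that] [N bridge]] [PP [P behind] [NP [Det the] [N window]]]] [PP [P on] [NP [Det the] [N sentence]]]] [VP [V found]]] [Conj and] [S [NP [Det that] [N sentence]] [VP [V photographed]]]]
The trees differ in how a recursive rule is bracketed over the same span.

2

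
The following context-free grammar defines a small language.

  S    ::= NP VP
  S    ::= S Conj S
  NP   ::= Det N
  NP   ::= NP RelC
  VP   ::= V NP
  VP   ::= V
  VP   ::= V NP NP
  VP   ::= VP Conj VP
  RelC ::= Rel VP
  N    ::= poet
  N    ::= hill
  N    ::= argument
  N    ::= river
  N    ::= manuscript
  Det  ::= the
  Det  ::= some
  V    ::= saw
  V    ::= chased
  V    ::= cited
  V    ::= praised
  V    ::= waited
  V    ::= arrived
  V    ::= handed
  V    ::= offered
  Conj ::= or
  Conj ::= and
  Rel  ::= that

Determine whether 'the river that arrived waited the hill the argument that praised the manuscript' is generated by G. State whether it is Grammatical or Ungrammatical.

Grammatical

S
  NP
    NP
      Det: the
      N: river
    RelC
      Rel: that
      VP
        V: arrived
  VP
    V: waited
    NP
      Det: the
      N: hill
    NP
      NP
        Det: the
        N: argument
      RelC
        Rel: that
        VP
          V: praised
          NP
            Det: the
            N: manuscript
Each bracket corresponds to one application of a listed rule, so the string is derivable from S.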